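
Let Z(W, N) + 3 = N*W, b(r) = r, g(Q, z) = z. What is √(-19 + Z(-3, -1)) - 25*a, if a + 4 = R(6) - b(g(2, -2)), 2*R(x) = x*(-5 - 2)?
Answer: 575 + I*√19 ≈ 575.0 + 4.3589*I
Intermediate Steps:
R(x) = -7*x/2 (R(x) = (x*(-5 - 2))/2 = (x*(-7))/2 = (-7*x)/2 = -7*x/2)
Z(W, N) = -3 + N*W
a = -23 (a = -4 + (-7/2*6 - 1*(-2)) = -4 + (-21 + 2) = -4 - 19 = -23)
√(-19 + Z(-3, -1)) - 25*a = √(-19 + (-3 - 1*(-3))) - 25*(-23) = √(-19 + (-3 + 3)) + 575 = √(-19 + 0) + 575 = √(-19) + 575 = I*√19 + 575 = 575 + I*√19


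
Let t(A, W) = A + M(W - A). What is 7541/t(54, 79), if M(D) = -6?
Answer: 7541/48 ≈ 157.10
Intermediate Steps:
t(A, W) = -6 + A (t(A, W) = A - 6 = -6 + A)
7541/t(54, 79) = 7541/(-6 + 54) = 7541/48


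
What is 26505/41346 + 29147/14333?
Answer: 176112003/65845802 ≈ 2.6746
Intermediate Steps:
26505/41346 + 29147/14333 = 26505*(1/41346) + 29147*(1/14333) = 2945/4594 + 29147/14333 = 176112003/65845802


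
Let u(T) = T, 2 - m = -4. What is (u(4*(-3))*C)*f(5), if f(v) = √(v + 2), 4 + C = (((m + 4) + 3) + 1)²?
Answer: -2304*√7 ≈ -6095.8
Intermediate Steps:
m = 6 (m = 2 - 1*(-4) = 2 + 4 = 6)
C = 192 (C = -4 + (((6 + 4) + 3) + 1)² = -4 + ((10 + 3) + 1)² = -4 + (13 + 1)² = -4 + 14² = -4 + 196 = 192)
f(v) = √(2 + v)
(u(4*(-3))*C)*f(5) = ((4*(-3))*192)*√(2 + 5) = (-12*192)*√7 = -2304*√7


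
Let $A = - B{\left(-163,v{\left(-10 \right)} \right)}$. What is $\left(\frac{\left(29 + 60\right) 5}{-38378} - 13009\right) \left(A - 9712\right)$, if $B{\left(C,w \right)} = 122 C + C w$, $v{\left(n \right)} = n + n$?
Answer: $- \frac{1725941291079}{19189} \approx -8.9944 \cdot 10^{7}$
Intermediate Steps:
$v{\left(n \right)} = 2 n$
$A = 16626$ ($A = - \left(-163\right) \left(122 + 2 \left(-10\right)\right) = - \left(-163\right) \left(122 - 20\right) = - \left(-163\right) 102 = \left(-1\right) \left(-16626\right) = 16626$)
$\left(\frac{\left(29 + 60\right) 5}{-38378} - 13009\right) \left(A - 9712\right) = \left(\frac{\left(29 + 60\right) 5}{-38378} - 13009\right) \left(16626 - 9712\right) = \left(89 \cdot 5 \left(- \frac{1}{38378}\right) - 13009\right) 6914 = \left(445 \left(- \frac{1}{38378}\right) - 13009\right) 6914 = \left(- \frac{445}{38378} - 13009\right) 6914 = \left(- \frac{499259847}{38378}\right) 6914 = - \frac{1725941291079}{19189}$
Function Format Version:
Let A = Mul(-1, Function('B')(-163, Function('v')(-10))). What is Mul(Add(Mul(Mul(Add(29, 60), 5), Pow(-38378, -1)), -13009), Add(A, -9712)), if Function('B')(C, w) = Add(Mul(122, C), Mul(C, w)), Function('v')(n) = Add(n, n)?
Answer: Rational(-1725941291079, 19189) ≈ -8.9944e+7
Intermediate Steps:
Function('v')(n) = Mul(2, n)
A = 16626 (A = Mul(-1, Mul(-163, Add(122, Mul(2, -10)))) = Mul(-1, Mul(-163, Add(122, -20))) = Mul(-1, Mul(-163, 102)) = Mul(-1, -16626) = 16626)
Mul(Add(Mul(Mul(Add(29, 60), 5), Pow(-38378, -1)), -13009), Add(A, -9712)) = Mul(Add(Mul(Mul(Add(29, 60), 5), Pow(-38378, -1)), -13009), Add(16626, -9712)) = Mul(Add(Mul(Mul(89, 5), Rational(-1, 38378)), -13009), 6914) = Mul(Add(Mul(445, Rational(-1, 38378)), -13009), 6914) = Mul(Add(Rational(-445, 38378), -13009), 6914) = Mul(Rational(-499259847, 38378), 6914) = Rational(-1725941291079, 19189)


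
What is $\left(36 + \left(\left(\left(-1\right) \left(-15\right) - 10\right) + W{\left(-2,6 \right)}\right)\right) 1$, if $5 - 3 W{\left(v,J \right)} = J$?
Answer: $\frac{122}{3} \approx 40.667$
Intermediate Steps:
$W{\left(v,J \right)} = \frac{5}{3} - \frac{J}{3}$
$\left(36 + \left(\left(\left(-1\right) \left(-15\right) - 10\right) + W{\left(-2,6 \right)}\right)\right) 1 = \left(36 + \left(\left(\left(-1\right) \left(-15\right) - 10\right) + \left(\frac{5}{3} - 2\right)\right)\right) 1 = \left(36 + \left(\left(15 - 10\right) + \left(\frac{5}{3} - 2\right)\right)\right) 1 = \left(36 + \left(5 - \frac{1}{3}\right)\right) 1 = \left(36 + \frac{14}{3}\right) 1 = \frac{122}{3} \cdot 1 = \frac{122}{3}$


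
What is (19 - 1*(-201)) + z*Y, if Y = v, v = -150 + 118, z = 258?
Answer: -8036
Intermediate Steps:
v = -32
Y = -32
(19 - 1*(-201)) + z*Y = (19 - 1*(-201)) + 258*(-32) = (19 + 201) - 8256 = 220 - 8256 = -8036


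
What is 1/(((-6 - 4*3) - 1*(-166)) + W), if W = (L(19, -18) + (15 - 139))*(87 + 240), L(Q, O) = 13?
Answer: -1/36149 ≈ -2.7663e-5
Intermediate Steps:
W = -36297 (W = (13 + (15 - 139))*(87 + 240) = (13 - 124)*327 = -111*327 = -36297)
1/(((-6 - 4*3) - 1*(-166)) + W) = 1/(((-6 - 4*3) - 1*(-166)) - 36297) = 1/(((-6 - 12) + 166) - 36297) = 1/((-18 + 166) - 36297) = 1/(148 - 36297) = 1/(-36149) = -1/36149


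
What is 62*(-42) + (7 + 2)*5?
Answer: -2559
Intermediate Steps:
62*(-42) + (7 + 2)*5 = -2604 + 9*5 = -2604 + 45 = -2559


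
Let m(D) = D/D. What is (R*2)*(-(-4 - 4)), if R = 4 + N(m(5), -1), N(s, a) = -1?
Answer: 48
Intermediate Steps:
m(D) = 1
R = 3 (R = 4 - 1 = 3)
(R*2)*(-(-4 - 4)) = (3*2)*(-(-4 - 4)) = 6*(-1*(-8)) = 6*8 = 48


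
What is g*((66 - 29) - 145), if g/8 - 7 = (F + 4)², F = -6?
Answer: -9504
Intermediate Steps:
g = 88 (g = 56 + 8*(-6 + 4)² = 56 + 8*(-2)² = 56 + 8*4 = 56 + 32 = 88)
g*((66 - 29) - 145) = 88*((66 - 29) - 145) = 88*(37 - 145) = 88*(-108) = -9504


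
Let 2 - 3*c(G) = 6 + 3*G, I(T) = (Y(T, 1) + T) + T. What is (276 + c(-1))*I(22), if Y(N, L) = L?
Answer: 12405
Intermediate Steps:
I(T) = 1 + 2*T (I(T) = (1 + T) + T = 1 + 2*T)
c(G) = -4/3 - G (c(G) = 2/3 - (6 + 3*G)/3 = 2/3 + (-2 - G) = -4/3 - G)
(276 + c(-1))*I(22) = (276 + (-4/3 - 1*(-1)))*(1 + 2*22) = (276 + (-4/3 + 1))*(1 + 44) = (276 - 1/3)*45 = (827/3)*45 = 12405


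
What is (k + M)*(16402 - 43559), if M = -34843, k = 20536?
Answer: 388535199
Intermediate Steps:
(k + M)*(16402 - 43559) = (20536 - 34843)*(16402 - 43559) = -14307*(-27157) = 388535199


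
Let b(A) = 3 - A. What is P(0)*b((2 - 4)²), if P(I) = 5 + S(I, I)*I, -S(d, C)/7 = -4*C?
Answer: -5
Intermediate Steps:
S(d, C) = 28*C (S(d, C) = -(-28)*C = 28*C)
P(I) = 5 + 28*I² (P(I) = 5 + (28*I)*I = 5 + 28*I²)
P(0)*b((2 - 4)²) = (5 + 28*0²)*(3 - (2 - 4)²) = (5 + 28*0)*(3 - 1*(-2)²) = (5 + 0)*(3 - 1*4) = 5*(3 - 4) = 5*(-1) = -5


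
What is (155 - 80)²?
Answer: 5625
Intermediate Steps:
(155 - 80)² = 75² = 5625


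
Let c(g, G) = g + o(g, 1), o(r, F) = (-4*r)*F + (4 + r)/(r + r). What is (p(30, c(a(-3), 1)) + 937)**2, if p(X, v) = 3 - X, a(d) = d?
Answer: 828100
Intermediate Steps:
o(r, F) = (4 + r)/(2*r) - 4*F*r (o(r, F) = -4*F*r + (4 + r)/((2*r)) = -4*F*r + (4 + r)*(1/(2*r)) = -4*F*r + (4 + r)/(2*r) = (4 + r)/(2*r) - 4*F*r)
c(g, G) = 1/2 - 3*g + 2/g (c(g, G) = g + (1/2 + 2/g - 4*1*g) = g + (1/2 + 2/g - 4*g) = g + (1/2 - 4*g + 2/g) = 1/2 - 3*g + 2/g)
(p(30, c(a(-3), 1)) + 937)**2 = ((3 - 1*30) + 937)**2 = ((3 - 30) + 937)**2 = (-27 + 937)**2 = 910**2 = 828100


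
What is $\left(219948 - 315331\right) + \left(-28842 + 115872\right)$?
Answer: $-8353$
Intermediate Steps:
$\left(219948 - 315331\right) + \left(-28842 + 115872\right) = -95383 + 87030 = -8353$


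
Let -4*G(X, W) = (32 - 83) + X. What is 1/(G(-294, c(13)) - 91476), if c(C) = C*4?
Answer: -4/365559 ≈ -1.0942e-5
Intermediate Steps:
c(C) = 4*C
G(X, W) = 51/4 - X/4 (G(X, W) = -((32 - 83) + X)/4 = -(-51 + X)/4 = 51/4 - X/4)
1/(G(-294, c(13)) - 91476) = 1/((51/4 - 1/4*(-294)) - 91476) = 1/((51/4 + 147/2) - 91476) = 1/(345/4 - 91476) = 1/(-365559/4) = -4/365559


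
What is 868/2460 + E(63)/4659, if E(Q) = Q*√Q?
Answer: 217/615 + 63*√7/1553 ≈ 0.46017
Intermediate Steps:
E(Q) = Q^(3/2)
868/2460 + E(63)/4659 = 868/2460 + 63^(3/2)/4659 = 868*(1/2460) + (189*√7)*(1/4659) = 217/615 + 63*√7/1553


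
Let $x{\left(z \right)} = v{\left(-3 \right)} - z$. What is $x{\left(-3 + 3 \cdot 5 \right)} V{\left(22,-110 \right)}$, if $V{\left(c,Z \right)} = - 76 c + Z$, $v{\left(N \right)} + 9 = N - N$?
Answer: $37422$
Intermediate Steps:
$v{\left(N \right)} = -9$ ($v{\left(N \right)} = -9 + \left(N - N\right) = -9 + 0 = -9$)
$V{\left(c,Z \right)} = Z - 76 c$
$x{\left(z \right)} = -9 - z$
$x{\left(-3 + 3 \cdot 5 \right)} V{\left(22,-110 \right)} = \left(-9 - \left(-3 + 3 \cdot 5\right)\right) \left(-110 - 1672\right) = \left(-9 - \left(-3 + 15\right)\right) \left(-110 - 1672\right) = \left(-9 - 12\right) \left(-1782\right) = \left(-21\right) \left(-1782\right) = 37422$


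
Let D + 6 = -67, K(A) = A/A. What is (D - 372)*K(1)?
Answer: -445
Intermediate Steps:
K(A) = 1
D = -73 (D = -6 - 67 = -73)
(D - 372)*K(1) = (-73 - 372)*1 = -445*1 = -445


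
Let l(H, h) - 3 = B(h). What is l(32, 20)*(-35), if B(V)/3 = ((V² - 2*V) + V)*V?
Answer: -798105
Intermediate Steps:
B(V) = 3*V*(V² - V) (B(V) = 3*(((V² - 2*V) + V)*V) = 3*((V² - V)*V) = 3*(V*(V² - V)) = 3*V*(V² - V))
l(H, h) = 3 + 3*h²*(-1 + h)
l(32, 20)*(-35) = (3 + 3*20²*(-1 + 20))*(-35) = (3 + 3*400*19)*(-35) = (3 + 22800)*(-35) = 22803*(-35) = -798105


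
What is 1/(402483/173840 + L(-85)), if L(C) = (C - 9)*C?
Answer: 173840/1389384083 ≈ 0.00012512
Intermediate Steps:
L(C) = C*(-9 + C) (L(C) = (-9 + C)*C = C*(-9 + C))
1/(402483/173840 + L(-85)) = 1/(402483/173840 - 85*(-9 - 85)) = 1/(402483*(1/173840) - 85*(-94)) = 1/(402483/173840 + 7990) = 1/(1389384083/173840) = 173840/1389384083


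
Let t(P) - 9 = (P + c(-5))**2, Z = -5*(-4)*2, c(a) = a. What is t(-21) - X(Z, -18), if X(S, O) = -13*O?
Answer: 451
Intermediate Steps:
Z = 40 (Z = 20*2 = 40)
t(P) = 9 + (-5 + P)**2 (t(P) = 9 + (P - 5)**2 = 9 + (-5 + P)**2)
t(-21) - X(Z, -18) = (9 + (-5 - 21)**2) - (-13)*(-18) = (9 + (-26)**2) - 1*234 = (9 + 676) - 234 = 685 - 234 = 451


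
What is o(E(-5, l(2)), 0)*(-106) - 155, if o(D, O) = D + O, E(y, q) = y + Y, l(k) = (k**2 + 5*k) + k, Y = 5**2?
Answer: -2275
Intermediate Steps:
Y = 25
l(k) = k**2 + 6*k
E(y, q) = 25 + y (E(y, q) = y + 25 = 25 + y)
o(E(-5, l(2)), 0)*(-106) - 155 = ((25 - 5) + 0)*(-106) - 155 = (20 + 0)*(-106) - 155 = 20*(-106) - 155 = -2120 - 155 = -2275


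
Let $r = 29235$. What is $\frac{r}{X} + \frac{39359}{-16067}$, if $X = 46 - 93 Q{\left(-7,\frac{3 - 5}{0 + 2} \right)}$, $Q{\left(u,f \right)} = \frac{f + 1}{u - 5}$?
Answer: $\frac{467908231}{739082} \approx 633.09$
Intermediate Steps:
$Q{\left(u,f \right)} = \frac{1 + f}{-5 + u}$
$X = 46$ ($X = 46 - 93 \frac{1 + \frac{3 - 5}{0 + 2}}{-5 - 7} = 46 - 93 \frac{1 - \frac{2}{2}}{-12} = 46 - 93 \left(- \frac{1 - 1}{12}\right) = 46 - 93 \left(\left(- \frac{1}{12}\right) 0\right) = 46 - 0 = 46 + 0 = 46$)
$\frac{r}{X} + \frac{39359}{-16067} = \frac{29235}{46} + \frac{39359}{-16067} = 29235 \cdot \frac{1}{46} + 39359 \left(- \frac{1}{16067}\right) = \frac{29235}{46} - \frac{39359}{16067} = \frac{467908231}{739082}$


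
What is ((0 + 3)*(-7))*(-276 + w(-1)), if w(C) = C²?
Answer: 5775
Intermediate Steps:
((0 + 3)*(-7))*(-276 + w(-1)) = ((0 + 3)*(-7))*(-276 + (-1)²) = (3*(-7))*(-276 + 1) = -21*(-275) = 5775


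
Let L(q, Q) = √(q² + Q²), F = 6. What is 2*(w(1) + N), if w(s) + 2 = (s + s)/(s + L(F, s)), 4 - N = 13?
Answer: -199/9 + √37/9 ≈ -21.435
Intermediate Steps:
N = -9 (N = 4 - 1*13 = 4 - 13 = -9)
L(q, Q) = √(Q² + q²)
w(s) = -2 + 2*s/(s + √(36 + s²)) (w(s) = -2 + (s + s)/(s + √(s² + 6²)) = -2 + (2*s)/(s + √(s² + 36)) = -2 + (2*s)/(s + √(36 + s²)) = -2 + 2*s/(s + √(36 + s²)))
2*(w(1) + N) = 2*(-2*√(36 + 1²)/(1 + √(36 + 1²)) - 9) = 2*(-2*√(36 + 1)/(1 + √(36 + 1)) - 9) = 2*(-2*√37/(1 + √37) - 9) = 2*(-9 - 2*√37/(1 + √37)) = -18 - 4*√37/(1 + √37)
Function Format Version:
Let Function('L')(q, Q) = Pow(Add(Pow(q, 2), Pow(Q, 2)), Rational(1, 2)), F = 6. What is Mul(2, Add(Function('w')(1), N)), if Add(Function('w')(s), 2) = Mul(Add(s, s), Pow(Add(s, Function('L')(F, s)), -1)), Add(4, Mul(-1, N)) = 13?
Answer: Add(Rational(-199, 9), Mul(Rational(1, 9), Pow(37, Rational(1, 2)))) ≈ -21.435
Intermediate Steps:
N = -9 (N = Add(4, Mul(-1, 13)) = Add(4, -13) = -9)
Function('L')(q, Q) = Pow(Add(Pow(Q, 2), Pow(q, 2)), Rational(1, 2))
Function('w')(s) = Add(-2, Mul(2, s, Pow(Add(s, Pow(Add(36, Pow(s, 2)), Rational(1, 2))), -1))) (Function('w')(s) = Add(-2, Mul(Add(s, s), Pow(Add(s, Pow(Add(Pow(s, 2), Pow(6, 2)), Rational(1, 2))), -1))) = Add(-2, Mul(Mul(2, s), Pow(Add(s, Pow(Add(Pow(s, 2), 36), Rational(1, 2))), -1))) = Add(-2, Mul(Mul(2, s), Pow(Add(s, Pow(Add(36, Pow(s, 2)), Rational(1, 2))), -1))) = Add(-2, Mul(2, s, Pow(Add(s, Pow(Add(36, Pow(s, 2)), Rational(1, 2))), -1))))
Mul(2, Add(Function('w')(1), N)) = Mul(2, Add(Mul(-2, Pow(Add(36, Pow(1, 2)), Rational(1, 2)), Pow(Add(1, Pow(Add(36, Pow(1, 2)), Rational(1, 2))), -1)), -9)) = Mul(2, Add(Mul(-2, Pow(Add(36, 1), Rational(1, 2)), Pow(Add(1, Pow(Add(36, 1), Rational(1, 2))), -1)), -9)) = Mul(2, Add(Mul(-2, Pow(37, Rational(1, 2)), Pow(Add(1, Pow(37, Rational(1, 2))), -1)), -9)) = Mul(2, Add(-9, Mul(-2, Pow(37, Rational(1, 2)), Pow(Add(1, Pow(37, Rational(1, 2))), -1)))) = Add(-18, Mul(-4, Pow(37, Rational(1, 2)), Pow(Add(1, Pow(37, Rational(1, 2))), -1)))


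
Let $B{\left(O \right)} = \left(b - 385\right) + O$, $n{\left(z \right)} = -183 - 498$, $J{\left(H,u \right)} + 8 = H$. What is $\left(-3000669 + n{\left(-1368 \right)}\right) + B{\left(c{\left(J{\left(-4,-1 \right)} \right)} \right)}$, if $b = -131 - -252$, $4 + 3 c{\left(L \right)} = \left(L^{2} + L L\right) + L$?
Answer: $- \frac{9004570}{3} \approx -3.0015 \cdot 10^{6}$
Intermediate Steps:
$J{\left(H,u \right)} = -8 + H$
$c{\left(L \right)} = - \frac{4}{3} + \frac{L}{3} + \frac{2 L^{2}}{3}$ ($c{\left(L \right)} = - \frac{4}{3} + \frac{\left(L^{2} + L L\right) + L}{3} = - \frac{4}{3} + \frac{\left(L^{2} + L^{2}\right) + L}{3} = - \frac{4}{3} + \frac{2 L^{2} + L}{3} = - \frac{4}{3} + \frac{L + 2 L^{2}}{3} = - \frac{4}{3} + \left(\frac{L}{3} + \frac{2 L^{2}}{3}\right) = - \frac{4}{3} + \frac{L}{3} + \frac{2 L^{2}}{3}$)
$b = 121$ ($b = -131 + 252 = 121$)
$n{\left(z \right)} = -681$
$B{\left(O \right)} = -264 + O$ ($B{\left(O \right)} = \left(121 - 385\right) + O = -264 + O$)
$\left(-3000669 + n{\left(-1368 \right)}\right) + B{\left(c{\left(J{\left(-4,-1 \right)} \right)} \right)} = \left(-3000669 - 681\right) - \left(\frac{796}{3} - \frac{2 \left(-8 - 4\right)^{2}}{3} - \frac{-8 - 4}{3}\right) = -3001350 + \left(-264 + \left(- \frac{4}{3} + \frac{1}{3} \left(-12\right) + \frac{2 \left(-12\right)^{2}}{3}\right)\right) = -3001350 - \frac{520}{3} = - \frac{9004570}{3}$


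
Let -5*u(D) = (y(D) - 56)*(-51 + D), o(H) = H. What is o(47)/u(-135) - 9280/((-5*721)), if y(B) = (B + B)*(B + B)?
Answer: 25147083739/9768817464 ≈ 2.5742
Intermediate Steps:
y(B) = 4*B**2 (y(B) = (2*B)*(2*B) = 4*B**2)
u(D) = -(-56 + 4*D**2)*(-51 + D)/5 (u(D) = -(4*D**2 - 56)*(-51 + D)/5 = -(-56 + 4*D**2)*(-51 + D)/5)
o(47)/u(-135) - 9280/((-5*721)) = 47/(-2856/5 - 4/5*(-135)**3 + (56/5)*(-135) + (204/5)*(-135)**2) - 9280/((-5*721)) = 47/(-2856/5 - 4/5*(-2460375) - 1512 + (204/5)*18225) - 9280/(-3605) = 47/(-2856/5 + 1968300 - 1512 + 743580) - 9280*(-1/3605) = 47/(13548984/5) + 1856/721 = 47*(5/13548984) + 1856/721 = 235/13548984 + 1856/721 = 25147083739/9768817464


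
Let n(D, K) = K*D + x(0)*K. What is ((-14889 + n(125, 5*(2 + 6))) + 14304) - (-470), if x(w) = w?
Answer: 4885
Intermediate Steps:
n(D, K) = D*K (n(D, K) = K*D + 0*K = D*K + 0 = D*K)
((-14889 + n(125, 5*(2 + 6))) + 14304) - (-470) = ((-14889 + 125*(5*(2 + 6))) + 14304) - (-470) = ((-14889 + 125*(5*8)) + 14304) - 1*(-470) = ((-14889 + 125*40) + 14304) + 470 = ((-14889 + 5000) + 14304) + 470 = (-9889 + 14304) + 470 = 4415 + 470 = 4885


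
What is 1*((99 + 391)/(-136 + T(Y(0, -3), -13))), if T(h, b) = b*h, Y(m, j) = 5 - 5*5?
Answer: 245/62 ≈ 3.9516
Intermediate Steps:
Y(m, j) = -20 (Y(m, j) = 5 - 25 = -20)
1*((99 + 391)/(-136 + T(Y(0, -3), -13))) = 1*((99 + 391)/(-136 - 13*(-20))) = 1*(490/(-136 + 260)) = 1*(490/124) = 1*(490*(1/124)) = 1*(245/62) = 245/62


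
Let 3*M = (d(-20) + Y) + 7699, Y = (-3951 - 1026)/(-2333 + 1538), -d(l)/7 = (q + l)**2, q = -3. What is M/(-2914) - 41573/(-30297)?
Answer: 21392097029/23395646370 ≈ 0.91436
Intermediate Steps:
d(l) = -7*(-3 + l)**2
Y = 1659/265 (Y = -4977/(-795) = -4977*(-1/795) = 1659/265 ≈ 6.2604)
M = 353533/265 (M = ((-7*(-3 - 20)**2 + 1659/265) + 7699)/3 = ((-7*(-23)**2 + 1659/265) + 7699)/3 = ((-7*529 + 1659/265) + 7699)/3 = ((-3703 + 1659/265) + 7699)/3 = (-979636/265 + 7699)/3 = (1/3)*(1060599/265) = 353533/265 ≈ 1334.1)
M/(-2914) - 41573/(-30297) = (353533/265)/(-2914) - 41573/(-30297) = (353533/265)*(-1/2914) - 41573*(-1/30297) = -353533/772210 + 41573/30297 = 21392097029/23395646370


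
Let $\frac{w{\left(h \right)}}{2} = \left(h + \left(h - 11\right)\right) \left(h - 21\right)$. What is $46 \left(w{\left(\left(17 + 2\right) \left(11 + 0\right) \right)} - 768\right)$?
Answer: $7004144$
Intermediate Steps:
$w{\left(h \right)} = 2 \left(-21 + h\right) \left(-11 + 2 h\right)$ ($w{\left(h \right)} = 2 \left(h + \left(h - 11\right)\right) \left(h - 21\right) = 2 \left(h + \left(-11 + h\right)\right) \left(-21 + h\right) = 2 \left(-11 + 2 h\right) \left(-21 + h\right) = 2 \left(-21 + h\right) \left(-11 + 2 h\right)$)
$46 \left(w{\left(\left(17 + 2\right) \left(11 + 0\right) \right)} - 768\right) = 46 \left(\left(462 - 106 \left(17 + 2\right) \left(11 + 0\right) + 4 \left(\left(17 + 2\right) \left(11 + 0\right)\right)^{2}\right) - 768\right) = 46 \left(\left(462 - 106 \cdot 19 \cdot 11 + 4 \left(19 \cdot 11\right)^{2}\right) - 768\right) = 46 \left(\left(462 - 22154 + 4 \cdot 209^{2}\right) - 768\right) = 46 \left(\left(462 - 22154 + 4 \cdot 43681\right) - 768\right) = 46 \left(\left(462 - 22154 + 174724\right) - 768\right) = 46 \left(153032 - 768\right) = 46 \cdot 152264 = 7004144$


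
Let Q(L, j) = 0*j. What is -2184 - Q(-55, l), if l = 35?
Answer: -2184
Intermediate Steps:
Q(L, j) = 0
-2184 - Q(-55, l) = -2184 - 1*0 = -2184 + 0 = -2184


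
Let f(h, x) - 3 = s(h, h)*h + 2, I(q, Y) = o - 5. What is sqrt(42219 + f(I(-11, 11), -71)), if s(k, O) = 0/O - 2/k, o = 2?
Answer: sqrt(42222) ≈ 205.48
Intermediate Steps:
s(k, O) = -2/k (s(k, O) = 0 - 2/k = -2/k)
I(q, Y) = -3 (I(q, Y) = 2 - 5 = -3)
f(h, x) = 3 (f(h, x) = 3 + ((-2/h)*h + 2) = 3 + (-2 + 2) = 3 + 0 = 3)
sqrt(42219 + f(I(-11, 11), -71)) = sqrt(42219 + 3) = sqrt(42222)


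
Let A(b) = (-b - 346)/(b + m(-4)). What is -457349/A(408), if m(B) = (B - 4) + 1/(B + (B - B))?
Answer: 56253927/232 ≈ 2.4247e+5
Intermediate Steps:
m(B) = -4 + B + 1/B (m(B) = (-4 + B) + 1/(B + 0) = (-4 + B) + 1/B = -4 + B + 1/B)
A(b) = (-346 - b)/(-33/4 + b) (A(b) = (-b - 346)/(b + (-4 - 4 + 1/(-4))) = (-346 - b)/(b + (-4 - 4 - ¼)) = (-346 - b)/(b - 33/4) = (-346 - b)/(-33/4 + b))
-457349/A(408) = -457349*(-33 + 4*408)/(4*(-346 - 1*408)) = -457349*(-33 + 1632)/(4*(-346 - 408)) = -457349/(4*(-754)/1599) = -457349/(4*(1/1599)*(-754)) = -457349/(-232/123) = -457349*(-123/232) = 56253927/232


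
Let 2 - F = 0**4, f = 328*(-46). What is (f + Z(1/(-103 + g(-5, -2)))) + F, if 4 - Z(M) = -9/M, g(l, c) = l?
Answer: -16054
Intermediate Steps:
f = -15088
Z(M) = 4 + 9/M (Z(M) = 4 - (-9)/M = 4 + 9/M)
F = 2 (F = 2 - 1*0**4 = 2 - 1*0 = 2 + 0 = 2)
(f + Z(1/(-103 + g(-5, -2)))) + F = (-15088 + (4 + 9/(1/(-103 - 5)))) + 2 = (-15088 + (4 + 9/(1/(-108)))) + 2 = (-15088 + (4 + 9/(-1/108))) + 2 = (-15088 + (4 + 9*(-108))) + 2 = (-15088 + (4 - 972)) + 2 = (-15088 - 968) + 2 = -16056 + 2 = -16054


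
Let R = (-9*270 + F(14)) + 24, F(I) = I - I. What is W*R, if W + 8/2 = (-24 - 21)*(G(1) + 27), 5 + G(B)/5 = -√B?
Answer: -315186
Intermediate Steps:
F(I) = 0
G(B) = -25 - 5*√B (G(B) = -25 + 5*(-√B) = -25 - 5*√B)
R = -2406 (R = (-9*270 + 0) + 24 = (-2430 + 0) + 24 = -2430 + 24 = -2406)
W = 131 (W = -4 + (-24 - 21)*((-25 - 5*√1) + 27) = -4 - 45*((-25 - 5*1) + 27) = -4 - 45*((-25 - 5) + 27) = -4 - 45*(-30 + 27) = -4 - 45*(-3) = -4 + 135 = 131)
W*R = 131*(-2406) = -315186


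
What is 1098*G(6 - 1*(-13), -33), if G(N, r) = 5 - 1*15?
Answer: -10980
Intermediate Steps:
G(N, r) = -10 (G(N, r) = 5 - 15 = -10)
1098*G(6 - 1*(-13), -33) = 1098*(-10) = -10980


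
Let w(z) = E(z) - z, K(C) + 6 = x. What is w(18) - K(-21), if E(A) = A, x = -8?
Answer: 14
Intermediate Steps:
K(C) = -14 (K(C) = -6 - 8 = -14)
w(z) = 0 (w(z) = z - z = 0)
w(18) - K(-21) = 0 - 1*(-14) = 0 + 14 = 14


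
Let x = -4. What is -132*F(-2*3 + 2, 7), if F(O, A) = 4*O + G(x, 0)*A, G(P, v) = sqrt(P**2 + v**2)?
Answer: -1584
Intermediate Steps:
F(O, A) = 4*A + 4*O (F(O, A) = 4*O + sqrt((-4)**2 + 0**2)*A = 4*O + sqrt(16 + 0)*A = 4*O + sqrt(16)*A = 4*O + 4*A = 4*A + 4*O)
-132*F(-2*3 + 2, 7) = -132*(4*7 + 4*(-2*3 + 2)) = -132*(28 + 4*(-6 + 2)) = -132*(28 + 4*(-4)) = -132*(28 - 16) = -132*12 = -1584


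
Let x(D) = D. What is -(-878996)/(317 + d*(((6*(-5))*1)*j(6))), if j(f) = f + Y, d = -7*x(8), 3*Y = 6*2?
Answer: 878996/17117 ≈ 51.352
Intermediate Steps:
Y = 4 (Y = (6*2)/3 = (⅓)*12 = 4)
d = -56 (d = -7*8 = -56)
j(f) = 4 + f (j(f) = f + 4 = 4 + f)
-(-878996)/(317 + d*(((6*(-5))*1)*j(6))) = -(-878996)/(317 - 56*(6*(-5))*1*(4 + 6)) = -(-878996)/(317 - 56*(-30*1)*10) = -(-878996)/(317 - (-1680)*10) = -(-878996)/(317 - 56*(-300)) = -(-878996)/(317 + 16800) = -(-878996)/17117 = -1*(-878996/17117) = 878996/17117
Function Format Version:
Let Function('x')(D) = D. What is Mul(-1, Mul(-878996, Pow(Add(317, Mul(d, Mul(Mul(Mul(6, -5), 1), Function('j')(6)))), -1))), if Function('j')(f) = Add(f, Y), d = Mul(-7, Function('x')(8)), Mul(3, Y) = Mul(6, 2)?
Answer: Rational(878996, 17117) ≈ 51.352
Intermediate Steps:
Y = 4 (Y = Mul(Rational(1, 3), Mul(6, 2)) = Mul(Rational(1, 3), 12) = 4)
d = -56 (d = Mul(-7, 8) = -56)
Function('j')(f) = Add(4, f) (Function('j')(f) = Add(f, 4) = Add(4, f))
Mul(-1, Mul(-878996, Pow(Add(317, Mul(d, Mul(Mul(Mul(6, -5), 1), Function('j')(6)))), -1))) = Mul(-1, Mul(-878996, Pow(Add(317, Mul(-56, Mul(Mul(Mul(6, -5), 1), Add(4, 6)))), -1))) = Mul(-1, Mul(-878996, Pow(Add(317, Mul(-56, Mul(Mul(-30, 1), 10))), -1))) = Mul(-1, Mul(-878996, Pow(Add(317, Mul(-56, Mul(-30, 10))), -1))) = Mul(-1, Mul(-878996, Pow(Add(317, Mul(-56, -300)), -1))) = Mul(-1, Mul(-878996, Pow(Add(317, 16800), -1))) = Mul(-1, Mul(-878996, Pow(17117, -1))) = Mul(-1, Mul(-878996, Rational(1, 17117))) = Mul(-1, Rational(-878996, 17117)) = Rational(878996, 17117)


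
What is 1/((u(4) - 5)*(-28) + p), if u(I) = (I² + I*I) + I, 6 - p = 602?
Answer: -1/1464 ≈ -0.00068306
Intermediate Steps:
p = -596 (p = 6 - 1*602 = 6 - 602 = -596)
u(I) = I + 2*I² (u(I) = (I² + I²) + I = 2*I² + I = I + 2*I²)
1/((u(4) - 5)*(-28) + p) = 1/((4*(1 + 2*4) - 5)*(-28) - 596) = 1/((4*(1 + 8) - 5)*(-28) - 596) = 1/((4*9 - 5)*(-28) - 596) = 1/((36 - 5)*(-28) - 596) = 1/(31*(-28) - 596) = 1/(-868 - 596) = 1/(-1464) = -1/1464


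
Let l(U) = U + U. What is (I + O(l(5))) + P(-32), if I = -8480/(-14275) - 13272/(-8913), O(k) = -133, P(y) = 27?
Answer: -881444394/8482205 ≈ -103.92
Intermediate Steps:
l(U) = 2*U
I = 17669336/8482205 (I = -8480*(-1/14275) - 13272*(-1/8913) = 1696/2855 + 4424/2971 = 17669336/8482205 ≈ 2.0831)
(I + O(l(5))) + P(-32) = (17669336/8482205 - 133) + 27 = -1110463929/8482205 + 27 = -881444394/8482205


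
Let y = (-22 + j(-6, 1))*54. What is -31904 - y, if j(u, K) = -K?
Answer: -30662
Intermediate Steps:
y = -1242 (y = (-22 - 1*1)*54 = (-22 - 1)*54 = -23*54 = -1242)
-31904 - y = -31904 - 1*(-1242) = -31904 + 1242 = -30662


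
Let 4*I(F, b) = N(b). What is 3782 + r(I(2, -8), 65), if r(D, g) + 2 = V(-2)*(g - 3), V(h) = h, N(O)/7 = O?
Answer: 3656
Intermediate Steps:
N(O) = 7*O
I(F, b) = 7*b/4 (I(F, b) = (7*b)/4 = 7*b/4)
r(D, g) = 4 - 2*g (r(D, g) = -2 - 2*(g - 3) = -2 - 2*(-3 + g) = -2 + (6 - 2*g) = 4 - 2*g)
3782 + r(I(2, -8), 65) = 3782 + (4 - 2*65) = 3782 + (4 - 130) = 3782 - 126 = 3656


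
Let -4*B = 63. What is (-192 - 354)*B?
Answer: 17199/2 ≈ 8599.5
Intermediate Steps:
B = -63/4 (B = -¼*63 = -63/4 ≈ -15.750)
(-192 - 354)*B = (-192 - 354)*(-63/4) = -546*(-63/4) = 17199/2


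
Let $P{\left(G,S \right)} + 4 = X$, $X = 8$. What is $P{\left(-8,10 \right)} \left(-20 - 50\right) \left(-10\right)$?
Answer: $2800$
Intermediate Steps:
$P{\left(G,S \right)} = 4$ ($P{\left(G,S \right)} = -4 + 8 = 4$)
$P{\left(-8,10 \right)} \left(-20 - 50\right) \left(-10\right) = 4 \left(-20 - 50\right) \left(-10\right) = 4 \left(-70\right) \left(-10\right) = \left(-280\right) \left(-10\right) = 2800$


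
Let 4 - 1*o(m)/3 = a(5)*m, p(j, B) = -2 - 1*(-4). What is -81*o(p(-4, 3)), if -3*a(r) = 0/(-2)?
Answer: -972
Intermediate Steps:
a(r) = 0 (a(r) = -0/(-2) = -0*(-1)/2 = -1/3*0 = 0)
p(j, B) = 2 (p(j, B) = -2 + 4 = 2)
o(m) = 12 (o(m) = 12 - 0*m = 12 - 3*0 = 12 + 0 = 12)
-81*o(p(-4, 3)) = -81*12 = -972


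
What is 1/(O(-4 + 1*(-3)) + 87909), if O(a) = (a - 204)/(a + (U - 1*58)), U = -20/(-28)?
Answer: 450/39560527 ≈ 1.1375e-5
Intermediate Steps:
U = 5/7 (U = -20*(-1/28) = 5/7 ≈ 0.71429)
O(a) = (-204 + a)/(-401/7 + a) (O(a) = (a - 204)/(a + (5/7 - 1*58)) = (-204 + a)/(a + (5/7 - 58)) = (-204 + a)/(a - 401/7) = (-204 + a)/(-401/7 + a))
1/(O(-4 + 1*(-3)) + 87909) = 1/(7*(-204 + (-4 + 1*(-3)))/(-401 + 7*(-4 + 1*(-3))) + 87909) = 1/(7*(-204 + (-4 - 3))/(-401 + 7*(-4 - 3)) + 87909) = 1/(7*(-204 - 7)/(-401 + 7*(-7)) + 87909) = 1/(7*(-211)/(-401 - 49) + 87909) = 1/(7*(-211)/(-450) + 87909) = 1/(7*(-1/450)*(-211) + 87909) = 1/(1477/450 + 87909) = 1/(39560527/450) = 450/39560527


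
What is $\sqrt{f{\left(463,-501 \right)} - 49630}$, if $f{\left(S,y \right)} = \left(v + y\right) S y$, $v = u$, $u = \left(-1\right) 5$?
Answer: $8 \sqrt{1833182} \approx 10832.0$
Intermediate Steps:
$u = -5$
$v = -5$
$f{\left(S,y \right)} = S y \left(-5 + y\right)$ ($f{\left(S,y \right)} = \left(-5 + y\right) S y = S y \left(-5 + y\right)$)
$\sqrt{f{\left(463,-501 \right)} - 49630} = \sqrt{463 \left(-501\right) \left(-5 - 501\right) - 49630} = \sqrt{463 \left(-501\right) \left(-506\right) - 49630} = \sqrt{117373278 - 49630} = \sqrt{117323648} = 8 \sqrt{1833182}$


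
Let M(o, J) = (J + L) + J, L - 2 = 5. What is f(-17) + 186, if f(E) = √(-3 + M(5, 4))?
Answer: 186 + 2*√3 ≈ 189.46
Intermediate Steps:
L = 7 (L = 2 + 5 = 7)
M(o, J) = 7 + 2*J (M(o, J) = (J + 7) + J = (7 + J) + J = 7 + 2*J)
f(E) = 2*√3 (f(E) = √(-3 + (7 + 2*4)) = √(-3 + (7 + 8)) = √(-3 + 15) = √12 = 2*√3)
f(-17) + 186 = 2*√3 + 186 = 186 + 2*√3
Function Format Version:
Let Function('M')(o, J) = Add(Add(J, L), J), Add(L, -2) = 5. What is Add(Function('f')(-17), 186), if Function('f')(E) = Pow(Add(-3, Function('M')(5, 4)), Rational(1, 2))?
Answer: Add(186, Mul(2, Pow(3, Rational(1, 2)))) ≈ 189.46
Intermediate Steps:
L = 7 (L = Add(2, 5) = 7)
Function('M')(o, J) = Add(7, Mul(2, J)) (Function('M')(o, J) = Add(Add(J, 7), J) = Add(Add(7, J), J) = Add(7, Mul(2, J)))
Function('f')(E) = Mul(2, Pow(3, Rational(1, 2))) (Function('f')(E) = Pow(Add(-3, Add(7, Mul(2, 4))), Rational(1, 2)) = Pow(Add(-3, Add(7, 8)), Rational(1, 2)) = Pow(Add(-3, 15), Rational(1, 2)) = Pow(12, Rational(1, 2)) = Mul(2, Pow(3, Rational(1, 2))))
Add(Function('f')(-17), 186) = Add(Mul(2, Pow(3, Rational(1, 2))), 186) = Add(186, Mul(2, Pow(3, Rational(1, 2))))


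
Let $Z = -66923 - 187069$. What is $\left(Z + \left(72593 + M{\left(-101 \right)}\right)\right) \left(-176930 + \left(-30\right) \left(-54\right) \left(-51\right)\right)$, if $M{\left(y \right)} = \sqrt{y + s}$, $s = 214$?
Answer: $47082110450 - 259550 \sqrt{113} \approx 4.7079 \cdot 10^{10}$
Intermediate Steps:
$M{\left(y \right)} = \sqrt{214 + y}$ ($M{\left(y \right)} = \sqrt{y + 214} = \sqrt{214 + y}$)
$Z = -253992$
$\left(Z + \left(72593 + M{\left(-101 \right)}\right)\right) \left(-176930 + \left(-30\right) \left(-54\right) \left(-51\right)\right) = \left(-253992 + \left(72593 + \sqrt{214 - 101}\right)\right) \left(-176930 + \left(-30\right) \left(-54\right) \left(-51\right)\right) = \left(-253992 + \left(72593 + \sqrt{113}\right)\right) \left(-176930 + 1620 \left(-51\right)\right) = \left(-181399 + \sqrt{113}\right) \left(-176930 - 82620\right) = \left(-181399 + \sqrt{113}\right) \left(-259550\right) = 47082110450 - 259550 \sqrt{113}$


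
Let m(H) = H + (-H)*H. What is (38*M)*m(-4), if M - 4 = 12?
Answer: -12160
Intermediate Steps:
M = 16 (M = 4 + 12 = 16)
m(H) = H - H**2
(38*M)*m(-4) = (38*16)*(-4*(1 - 1*(-4))) = 608*(-4*(1 + 4)) = 608*(-4*5) = 608*(-20) = -12160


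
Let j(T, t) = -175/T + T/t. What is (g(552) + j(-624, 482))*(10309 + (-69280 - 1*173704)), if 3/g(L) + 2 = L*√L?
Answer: 1492154533595882725/6323519523984 - 192654900*√138/42049151 ≈ 2.3592e+5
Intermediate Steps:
g(L) = 3/(-2 + L^(3/2)) (g(L) = 3/(-2 + L*√L) = 3/(-2 + L^(3/2)))
(g(552) + j(-624, 482))*(10309 + (-69280 - 1*173704)) = (3/(-2 + 552^(3/2)) + (-175/(-624) - 624/482))*(10309 + (-69280 - 1*173704)) = (3/(-2 + 1104*√138) + (-175*(-1/624) - 624*1/482))*(10309 + (-69280 - 173704)) = (3/(-2 + 1104*√138) + (175/624 - 312/241))*(10309 - 242984) = (3/(-2 + 1104*√138) - 152513/150384)*(-232675) = (-152513/150384 + 3/(-2 + 1104*√138))*(-232675) = 35485962275/150384 - 698025/(-2 + 1104*√138)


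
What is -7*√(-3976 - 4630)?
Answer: -7*I*√8606 ≈ -649.38*I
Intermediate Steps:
-7*√(-3976 - 4630) = -7*I*√8606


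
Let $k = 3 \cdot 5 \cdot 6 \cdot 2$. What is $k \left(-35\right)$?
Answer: $-6300$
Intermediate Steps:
$k = 180$ ($k = 15 \cdot 6 \cdot 2 = 90 \cdot 2 = 180$)
$k \left(-35\right) = 180 \left(-35\right) = -6300$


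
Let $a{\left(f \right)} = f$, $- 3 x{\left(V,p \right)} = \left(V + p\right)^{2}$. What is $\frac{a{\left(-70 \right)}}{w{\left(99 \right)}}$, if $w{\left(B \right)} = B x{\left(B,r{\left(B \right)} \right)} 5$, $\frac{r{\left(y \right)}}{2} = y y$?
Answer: $\frac{14}{12808270233} \approx 1.093 \cdot 10^{-9}$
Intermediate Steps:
$r{\left(y \right)} = 2 y^{2}$ ($r{\left(y \right)} = 2 y y = 2 y^{2}$)
$x{\left(V,p \right)} = - \frac{\left(V + p\right)^{2}}{3}$
$w{\left(B \right)} = - \frac{5 B \left(B + 2 B^{2}\right)^{2}}{3}$ ($w{\left(B \right)} = B \left(- \frac{\left(B + 2 B^{2}\right)^{2}}{3}\right) 5 = - \frac{B \left(B + 2 B^{2}\right)^{2}}{3} \cdot 5 = - \frac{5 B \left(B + 2 B^{2}\right)^{2}}{3}$)
$\frac{a{\left(-70 \right)}}{w{\left(99 \right)}} = - \frac{70}{\left(- \frac{5}{3}\right) 99^{3} \left(1 + 2 \cdot 99\right)^{2}} = - \frac{70}{\left(- \frac{5}{3}\right) 970299 \left(1 + 198\right)^{2}} = - \frac{70}{\left(- \frac{5}{3}\right) 970299 \cdot 199^{2}} = - \frac{70}{\left(- \frac{5}{3}\right) 970299 \cdot 39601} = - \frac{70}{-64041351165} = \left(-70\right) \left(- \frac{1}{64041351165}\right) = \frac{14}{12808270233}$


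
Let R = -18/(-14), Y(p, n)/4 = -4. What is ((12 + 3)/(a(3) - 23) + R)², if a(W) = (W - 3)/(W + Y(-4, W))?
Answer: 10404/25921 ≈ 0.40137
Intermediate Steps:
Y(p, n) = -16 (Y(p, n) = 4*(-4) = -16)
a(W) = (-3 + W)/(-16 + W) (a(W) = (W - 3)/(W - 16) = (-3 + W)/(-16 + W))
R = 9/7 (R = -18*(-1/14) = 9/7 ≈ 1.2857)
((12 + 3)/(a(3) - 23) + R)² = ((12 + 3)/((-3 + 3)/(-16 + 3) - 23) + 9/7)² = (15/(0/(-13) - 23) + 9/7)² = (15/(-1/13*0 - 23) + 9/7)² = (15/(0 - 23) + 9/7)² = (15/(-23) + 9/7)² = (15*(-1/23) + 9/7)² = (-15/23 + 9/7)² = (102/161)² = 10404/25921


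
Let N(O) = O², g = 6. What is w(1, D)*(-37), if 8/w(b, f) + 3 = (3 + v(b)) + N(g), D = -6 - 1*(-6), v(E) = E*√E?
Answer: -8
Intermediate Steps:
v(E) = E^(3/2)
D = 0 (D = -6 + 6 = 0)
w(b, f) = 8/(36 + b^(3/2)) (w(b, f) = 8/(-3 + ((3 + b^(3/2)) + 6²)) = 8/(-3 + ((3 + b^(3/2)) + 36)) = 8/(-3 + (39 + b^(3/2))) = 8/(36 + b^(3/2)))
w(1, D)*(-37) = (8/(36 + 1^(3/2)))*(-37) = (8/(36 + 1))*(-37) = (8/37)*(-37) = -8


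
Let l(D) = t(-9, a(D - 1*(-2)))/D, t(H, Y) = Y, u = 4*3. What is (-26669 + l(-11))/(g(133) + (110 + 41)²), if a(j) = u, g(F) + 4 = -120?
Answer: -293371/249447 ≈ -1.1761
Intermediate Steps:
g(F) = -124 (g(F) = -4 - 120 = -124)
u = 12
a(j) = 12
l(D) = 12/D
(-26669 + l(-11))/(g(133) + (110 + 41)²) = (-26669 + 12/(-11))/(-124 + (110 + 41)²) = (-26669 + 12*(-1/11))/(-124 + 151²) = (-26669 - 12/11)/(-124 + 22801) = -293371/11/22677 = -293371/11*1/22677 = -293371/249447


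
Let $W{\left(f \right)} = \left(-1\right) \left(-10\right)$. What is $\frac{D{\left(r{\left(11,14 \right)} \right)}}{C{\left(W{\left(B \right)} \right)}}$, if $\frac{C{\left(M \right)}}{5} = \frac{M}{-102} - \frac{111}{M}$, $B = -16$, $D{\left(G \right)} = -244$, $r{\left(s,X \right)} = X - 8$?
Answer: $\frac{24888}{5711} \approx 4.3579$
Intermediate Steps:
$r{\left(s,X \right)} = -8 + X$
$W{\left(f \right)} = 10$
$C{\left(M \right)} = - \frac{555}{M} - \frac{5 M}{102}$ ($C{\left(M \right)} = 5 \left(\frac{M}{-102} - \frac{111}{M}\right) = 5 \left(M \left(- \frac{1}{102}\right) - \frac{111}{M}\right) = 5 \left(- \frac{M}{102} - \frac{111}{M}\right) = 5 \left(- \frac{111}{M} - \frac{M}{102}\right) = - \frac{555}{M} - \frac{5 M}{102}$)
$\frac{D{\left(r{\left(11,14 \right)} \right)}}{C{\left(W{\left(B \right)} \right)}} = - \frac{244}{- \frac{555}{10} - \frac{25}{51}} = - \frac{244}{\left(-555\right) \frac{1}{10} - \frac{25}{51}} = - \frac{244}{- \frac{111}{2} - \frac{25}{51}} = - \frac{244}{- \frac{5711}{102}} = \left(-244\right) \left(- \frac{102}{5711}\right) = \frac{24888}{5711}$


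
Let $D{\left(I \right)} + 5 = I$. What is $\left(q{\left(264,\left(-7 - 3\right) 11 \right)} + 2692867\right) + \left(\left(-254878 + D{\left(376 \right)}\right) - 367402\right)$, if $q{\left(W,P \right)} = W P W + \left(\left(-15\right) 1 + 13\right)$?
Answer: $-5595604$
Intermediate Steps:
$D{\left(I \right)} = -5 + I$
$q{\left(W,P \right)} = -2 + P W^{2}$ ($q{\left(W,P \right)} = P W W + \left(-15 + 13\right) = P W^{2} - 2 = -2 + P W^{2}$)
$\left(q{\left(264,\left(-7 - 3\right) 11 \right)} + 2692867\right) + \left(\left(-254878 + D{\left(376 \right)}\right) - 367402\right) = \left(\left(-2 + \left(-7 - 3\right) 11 \cdot 264^{2}\right) + 2692867\right) + \left(\left(-254878 + \left(-5 + 376\right)\right) - 367402\right) = \left(\left(-2 + \left(-10\right) 11 \cdot 69696\right) + 2692867\right) + \left(\left(-254878 + 371\right) - 367402\right) = \left(\left(-2 - 7666560\right) + 2692867\right) - 621909 = \left(-7666562 + 2692867\right) - 621909 = -4973695 - 621909 = -5595604$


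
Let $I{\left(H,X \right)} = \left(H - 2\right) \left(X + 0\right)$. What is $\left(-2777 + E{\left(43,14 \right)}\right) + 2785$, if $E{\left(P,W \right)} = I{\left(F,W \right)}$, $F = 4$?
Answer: $36$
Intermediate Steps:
$I{\left(H,X \right)} = X \left(-2 + H\right)$ ($I{\left(H,X \right)} = \left(-2 + H\right) X = X \left(-2 + H\right)$)
$E{\left(P,W \right)} = 2 W$ ($E{\left(P,W \right)} = W \left(-2 + 4\right) = W 2 = 2 W$)
$\left(-2777 + E{\left(43,14 \right)}\right) + 2785 = \left(-2777 + 2 \cdot 14\right) + 2785 = \left(-2777 + 28\right) + 2785 = -2749 + 2785 = 36$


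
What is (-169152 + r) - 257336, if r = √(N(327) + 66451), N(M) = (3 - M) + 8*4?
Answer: -426488 + 3*√7351 ≈ -4.2623e+5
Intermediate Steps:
N(M) = 35 - M (N(M) = (3 - M) + 32 = 35 - M)
r = 3*√7351 (r = √((35 - 1*327) + 66451) = √((35 - 327) + 66451) = √(-292 + 66451) = √66159 = 3*√7351 ≈ 257.21)
(-169152 + r) - 257336 = (-169152 + 3*√7351) - 257336 = -426488 + 3*√7351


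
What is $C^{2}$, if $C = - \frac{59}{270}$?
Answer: $\frac{3481}{72900} \approx 0.04775$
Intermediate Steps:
$C = - \frac{59}{270}$ ($C = \left(-59\right) \frac{1}{270} = - \frac{59}{270} \approx -0.21852$)
$C^{2} = \left(- \frac{59}{270}\right)^{2} = \frac{3481}{72900}$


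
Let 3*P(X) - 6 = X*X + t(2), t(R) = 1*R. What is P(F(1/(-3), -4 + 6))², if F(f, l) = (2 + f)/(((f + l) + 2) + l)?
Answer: 606841/83521 ≈ 7.2657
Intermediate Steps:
F(f, l) = (2 + f)/(2 + f + 2*l) (F(f, l) = (2 + f)/((2 + f + l) + l) = (2 + f)/(2 + f + 2*l))
t(R) = R
P(X) = 8/3 + X²/3 (P(X) = 2 + (X*X + 2)/3 = 2 + (X² + 2)/3 = 2 + (2 + X²)/3 = 2 + (⅔ + X²/3) = 8/3 + X²/3)
P(F(1/(-3), -4 + 6))² = (8/3 + ((2 + 1/(-3))/(2 + 1/(-3) + 2*(-4 + 6)))²/3)² = (8/3 + ((2 - ⅓)/(2 - ⅓ + 2*2))²/3)² = (8/3 + ((5/3)/(2 - ⅓ + 4))²/3)² = (8/3 + ((5/3)/(17/3))²/3)² = (8/3 + ((3/17)*(5/3))²/3)² = (8/3 + (5/17)²/3)² = (8/3 + (⅓)*(25/289))² = (8/3 + 25/867)² = (779/289)² = 606841/83521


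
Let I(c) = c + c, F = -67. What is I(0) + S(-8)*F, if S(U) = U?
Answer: 536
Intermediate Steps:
I(c) = 2*c
I(0) + S(-8)*F = 2*0 - 8*(-67) = 0 + 536 = 536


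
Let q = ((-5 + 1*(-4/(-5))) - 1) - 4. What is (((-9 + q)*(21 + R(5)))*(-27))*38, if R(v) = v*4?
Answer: 3828006/5 ≈ 7.6560e+5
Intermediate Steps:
R(v) = 4*v
q = -46/5 (q = ((-5 + 1*(-4*(-1/5))) - 1) - 4 = ((-5 + 1*(4/5)) - 1) - 4 = ((-5 + 4/5) - 1) - 4 = (-21/5 - 1) - 4 = -26/5 - 4 = -46/5 ≈ -9.2000)
(((-9 + q)*(21 + R(5)))*(-27))*38 = (((-9 - 46/5)*(21 + 4*5))*(-27))*38 = (-91*(21 + 20)/5*(-27))*38 = (-91/5*41*(-27))*38 = -3731/5*(-27)*38 = (100737/5)*38 = 3828006/5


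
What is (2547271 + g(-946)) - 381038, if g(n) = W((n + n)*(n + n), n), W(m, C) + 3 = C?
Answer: 2165284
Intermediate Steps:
W(m, C) = -3 + C
g(n) = -3 + n
(2547271 + g(-946)) - 381038 = (2547271 + (-3 - 946)) - 381038 = (2547271 - 949) - 381038 = 2546322 - 381038 = 2165284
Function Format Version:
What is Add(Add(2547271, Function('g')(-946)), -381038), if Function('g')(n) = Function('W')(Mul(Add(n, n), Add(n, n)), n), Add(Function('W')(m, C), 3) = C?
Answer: 2165284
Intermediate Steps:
Function('W')(m, C) = Add(-3, C)
Function('g')(n) = Add(-3, n)
Add(Add(2547271, Function('g')(-946)), -381038) = Add(Add(2547271, Add(-3, -946)), -381038) = Add(Add(2547271, -949), -381038) = Add(2546322, -381038) = 2165284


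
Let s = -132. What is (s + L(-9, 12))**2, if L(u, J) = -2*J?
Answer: 24336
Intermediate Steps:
(s + L(-9, 12))**2 = (-132 - 2*12)**2 = (-132 - 24)**2 = (-156)**2 = 24336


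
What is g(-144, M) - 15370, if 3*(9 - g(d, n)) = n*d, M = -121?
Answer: -21169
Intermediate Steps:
g(d, n) = 9 - d*n/3 (g(d, n) = 9 - n*d/3 = 9 - d*n/3)
g(-144, M) - 15370 = (9 - 1/3*(-144)*(-121)) - 15370 = (9 - 5808) - 15370 = -5799 - 15370 = -21169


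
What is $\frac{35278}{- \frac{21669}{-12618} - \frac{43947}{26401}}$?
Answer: $\frac{3917361054468}{5853341} \approx 6.6925 \cdot 10^{5}$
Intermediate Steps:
$\frac{35278}{- \frac{21669}{-12618} - \frac{43947}{26401}} = \frac{35278}{\left(-21669\right) \left(- \frac{1}{12618}\right) - \frac{43947}{26401}} = \frac{35278}{\frac{7223}{4206} - \frac{43947}{26401}} = \frac{35278}{\frac{5853341}{111042606}} = 35278 \cdot \frac{111042606}{5853341} = \frac{3917361054468}{5853341}$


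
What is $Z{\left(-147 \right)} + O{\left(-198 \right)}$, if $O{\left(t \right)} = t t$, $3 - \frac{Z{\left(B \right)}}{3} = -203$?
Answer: $39822$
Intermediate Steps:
$Z{\left(B \right)} = 618$ ($Z{\left(B \right)} = 9 - -609 = 9 + 609 = 618$)
$O{\left(t \right)} = t^{2}$
$Z{\left(-147 \right)} + O{\left(-198 \right)} = 618 + \left(-198\right)^{2} = 618 + 39204 = 39822$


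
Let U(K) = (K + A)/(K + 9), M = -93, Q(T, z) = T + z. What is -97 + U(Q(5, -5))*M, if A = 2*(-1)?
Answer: -229/3 ≈ -76.333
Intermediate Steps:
A = -2
U(K) = (-2 + K)/(9 + K) (U(K) = (K - 2)/(K + 9) = (-2 + K)/(9 + K))
-97 + U(Q(5, -5))*M = -97 + ((-2 + (5 - 5))/(9 + (5 - 5)))*(-93) = -97 + ((-2 + 0)/(9 + 0))*(-93) = -97 + (-2/9)*(-93) = -97 + ((⅑)*(-2))*(-93) = -97 - 2/9*(-93) = -97 + 62/3 = -229/3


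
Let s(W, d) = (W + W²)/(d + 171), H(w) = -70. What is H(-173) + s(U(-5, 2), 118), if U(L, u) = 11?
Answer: -20098/289 ≈ -69.543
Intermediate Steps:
s(W, d) = (W + W²)/(171 + d)
H(-173) + s(U(-5, 2), 118) = -70 + 11*(1 + 11)/(171 + 118) = -70 + 11*12/289 = -70 + 11*(1/289)*12 = -70 + 132/289 = -20098/289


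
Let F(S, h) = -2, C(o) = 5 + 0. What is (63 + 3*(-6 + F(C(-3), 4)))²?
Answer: 1521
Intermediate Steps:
C(o) = 5
(63 + 3*(-6 + F(C(-3), 4)))² = (63 + 3*(-6 - 2))² = (63 + 3*(-8))² = (63 - 24)² = 39² = 1521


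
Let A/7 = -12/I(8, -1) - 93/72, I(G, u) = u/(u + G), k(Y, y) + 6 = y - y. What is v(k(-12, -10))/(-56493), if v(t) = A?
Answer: -13895/1355832 ≈ -0.010248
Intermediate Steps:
k(Y, y) = -6 (k(Y, y) = -6 + (y - y) = -6 + 0 = -6)
I(G, u) = u/(G + u)
A = 13895/24 (A = 7*(-12/((-1/(8 - 1))) - 93/72) = 7*(-12/((-1/7)) - 93*1/72) = 7*(-12/((-1*⅐)) - 31/24) = 7*(-12/(-⅐) - 31/24) = 7*(-12*(-7) - 31/24) = 7*(84 - 31/24) = 7*(1985/24) = 13895/24 ≈ 578.96)
v(t) = 13895/24
v(k(-12, -10))/(-56493) = (13895/24)/(-56493) = (13895/24)*(-1/56493) = -13895/1355832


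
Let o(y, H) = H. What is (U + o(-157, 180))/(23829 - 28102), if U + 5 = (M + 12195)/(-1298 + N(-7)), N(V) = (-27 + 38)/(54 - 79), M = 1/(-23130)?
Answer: -2260768255/58332115998 ≈ -0.038757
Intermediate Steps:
M = -1/23130 ≈ -4.3234e-5
N(V) = -11/25 (N(V) = 11/(-25) = 11*(-1/25) = -11/25)
U = -196470425/13651326 (U = -5 + (-1/23130 + 12195)/(-1298 - 11/25) = -5 + 282070349/(23130*(-32461/25)) = -5 + (282070349/23130)*(-25/32461) = -5 - 128213795/13651326 = -196470425/13651326 ≈ -14.392)
(U + o(-157, 180))/(23829 - 28102) = (-196470425/13651326 + 180)/(23829 - 28102) = (2260768255/13651326)/(-4273) = (2260768255/13651326)*(-1/4273) = -2260768255/58332115998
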